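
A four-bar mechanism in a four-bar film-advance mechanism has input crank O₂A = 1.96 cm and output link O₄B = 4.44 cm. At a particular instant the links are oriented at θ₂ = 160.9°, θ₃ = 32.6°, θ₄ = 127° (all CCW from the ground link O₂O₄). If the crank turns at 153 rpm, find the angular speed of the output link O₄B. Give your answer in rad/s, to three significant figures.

5.57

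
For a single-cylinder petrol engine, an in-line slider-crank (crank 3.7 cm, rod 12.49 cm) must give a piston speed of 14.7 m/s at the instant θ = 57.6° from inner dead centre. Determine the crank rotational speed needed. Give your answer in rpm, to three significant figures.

3860

For an in-line slider-crank, |v_piston| = rω|sinθ|·[1 + r cosθ/√(L² − r² sin²θ)].
With r = 0.037 m, L = 0.1249 m, θ = 57.6°: the bracketed kinematic factor |dx/dθ| = 0.036362 m.
ω = v/|dx/dθ| = 14.7/0.036362 = 404.27 rad/s.
N = 60ω/(2π) = 3860.5 rpm.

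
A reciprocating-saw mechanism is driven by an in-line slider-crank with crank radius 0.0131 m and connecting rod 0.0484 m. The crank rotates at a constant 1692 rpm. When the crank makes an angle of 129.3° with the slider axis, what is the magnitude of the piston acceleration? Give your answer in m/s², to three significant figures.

ω = 2π·1692/60 = 177.2 rad/s
x(θ) = r cosθ + √(L² − r² sin²θ); with ω constant, a = ω²·d²x/dθ².
d²x/dθ² = −r cosθ − r²(cos2θ)/√u − r⁴ sin²2θ/(4u^{3/2}),  u = L² − r² sin²θ = 0.0022398 m².
Substituting r = 0.0131 m, L = 0.0484 m, θ = 129.3°: d²x/dθ² = +0.0089473 m.
a = ω²·d²x/dθ² = (177.2)²·(+0.0089473) = +280.9 m/s²;  |a| = 280.9 m/s².

281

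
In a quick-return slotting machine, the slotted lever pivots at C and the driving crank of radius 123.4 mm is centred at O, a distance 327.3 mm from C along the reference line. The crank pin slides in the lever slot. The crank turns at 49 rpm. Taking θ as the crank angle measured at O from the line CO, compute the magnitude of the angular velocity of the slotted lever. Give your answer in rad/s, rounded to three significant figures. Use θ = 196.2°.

2.70

ω = 5.131 rad/s (from 49 rpm).
Crank pin A relative to C: A = (d + r cosθ, r sinθ); lever angle φ = atan2(r sinθ, d + r cosθ).
Differentiating tanφ: φ̇ = rω(d cosθ + r)/(d² + r² + 2dr cosθ).
d² + r² + 2dr cosθ = |CA|² = 0.0447826 m²;  d cosθ + r = -0.1909 m.
|ω_lever| = |0.1234·5.131·-0.1909| / 0.0447826 = 2.6993 rad/s.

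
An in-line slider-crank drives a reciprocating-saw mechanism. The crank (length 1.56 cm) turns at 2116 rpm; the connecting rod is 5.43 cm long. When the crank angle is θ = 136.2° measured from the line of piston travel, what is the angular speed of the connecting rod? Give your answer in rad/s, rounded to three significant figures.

ω = 221.6 rad/s (converted from 2116 rpm).
The rod makes angle φ with the slider axis where L sinφ = r sinθ; differentiating, L cosφ·φ̇ = r ω cosθ.
L cosφ = √(L² − r² sin²θ) = 0.053216 m.
|ω_rod| = r ω |cosθ| / √(L² − r² sin²θ) = 0.0156·221.6·0.72176/0.053216 = 46.884 rad/s.

46.9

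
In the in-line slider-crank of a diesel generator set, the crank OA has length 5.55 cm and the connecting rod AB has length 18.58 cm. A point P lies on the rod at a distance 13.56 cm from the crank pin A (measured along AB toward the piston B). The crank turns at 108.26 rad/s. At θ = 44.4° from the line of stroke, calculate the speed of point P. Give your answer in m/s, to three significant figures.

ω = 108.3 rad/s.  Crank-pin speed |V_A| = rω = 6.0084 m/s, perpendicular to OA.
Rod angle: sinφ = −(r/L) sinθ ⇒ φ = -12.063°; ω_rod = −rω cosθ/√(L²−r²sin²θ) = -23.626 rad/s.
V_P = V_A + ω_rod × AP, with AP = 0.1356 m along the rod.
Components: V_Px = −rω sinθ − a·ω_rod·sinφ = -4.8734 m/s;  V_Py = rω cosθ + a·ω_rod·cosφ = +1.1599 m/s.
|V_P| = √(V_Px² + V_Py²) = 5.0096 m/s.

5.01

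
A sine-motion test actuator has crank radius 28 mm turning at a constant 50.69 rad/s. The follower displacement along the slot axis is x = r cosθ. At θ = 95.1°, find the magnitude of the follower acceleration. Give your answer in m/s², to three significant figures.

ω = 50.69 rad/s
x = r cosθ ⇒ ẍ = −rω² cosθ (ω constant).
|a| = rω²|cosθ| = 0.028·(50.69)²·|cos 95.1°| = 6.3955 m/s².

6.40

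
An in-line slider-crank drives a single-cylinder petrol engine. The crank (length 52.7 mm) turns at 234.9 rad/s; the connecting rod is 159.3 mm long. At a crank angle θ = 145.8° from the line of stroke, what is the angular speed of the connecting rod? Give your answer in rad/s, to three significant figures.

65.4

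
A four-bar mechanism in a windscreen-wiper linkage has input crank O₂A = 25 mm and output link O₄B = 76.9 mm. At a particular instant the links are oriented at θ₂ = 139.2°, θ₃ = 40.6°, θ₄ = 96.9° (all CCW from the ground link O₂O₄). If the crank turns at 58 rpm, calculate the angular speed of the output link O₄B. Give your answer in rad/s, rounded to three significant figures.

ω₂ = 6.074 rad/s (from 58 rpm).
Differentiating the loop-closure r₂e^{iθ₂}+r₃e^{iθ₃}=r₁+r₄e^{iθ₄} gives r₂ω₂e^{iθ₂}+r₃ω₃e^{iθ₃}=r₄ω₄e^{iθ₄}.
Eliminating the other unknown: ω₄ = r₂ω₂ sin(θ₂−θ₃) / [r₄ sin(θ₄−θ₃)].
Numerator sine = +0.98876; denominator sine = +0.83195.
Result = 0.025·6.074·(+0.98876) / (0.0769·(+0.83195)) = +2.3467 rad/s; magnitude 2.3467 rad/s.

2.35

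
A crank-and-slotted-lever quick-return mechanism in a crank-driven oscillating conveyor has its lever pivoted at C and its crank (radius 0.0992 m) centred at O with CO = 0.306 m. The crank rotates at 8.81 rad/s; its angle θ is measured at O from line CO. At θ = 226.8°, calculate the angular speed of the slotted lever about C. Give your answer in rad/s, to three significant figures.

ω = 8.81 rad/s
Crank pin A relative to C: A = (d + r cosθ, r sinθ); lever angle φ = atan2(r sinθ, d + r cosθ).
Differentiating tanφ: φ̇ = rω(d cosθ + r)/(d² + r² + 2dr cosθ).
d² + r² + 2dr cosθ = |CA|² = 0.0619175 m²;  d cosθ + r = -0.11027 m.
|ω_lever| = |0.0992·8.81·-0.11027| / 0.0619175 = 1.5565 rad/s.

1.56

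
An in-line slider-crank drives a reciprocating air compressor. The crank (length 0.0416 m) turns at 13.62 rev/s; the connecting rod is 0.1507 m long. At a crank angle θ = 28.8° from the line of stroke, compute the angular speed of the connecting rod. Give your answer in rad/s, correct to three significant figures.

ω = 85.58 rad/s (converted from 13.62 rev/s).
The rod makes angle φ with the slider axis where L sinφ = r sinθ; differentiating, L cosφ·φ̇ = r ω cosθ.
L cosφ = √(L² − r² sin²θ) = 0.14936 m.
|ω_rod| = r ω |cosθ| / √(L² − r² sin²θ) = 0.0416·85.58·0.87631/0.14936 = 20.887 rad/s.

20.9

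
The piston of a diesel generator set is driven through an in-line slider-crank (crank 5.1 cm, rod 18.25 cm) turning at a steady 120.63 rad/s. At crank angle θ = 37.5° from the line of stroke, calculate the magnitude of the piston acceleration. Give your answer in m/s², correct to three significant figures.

647

ω = 120.6 rad/s
x(θ) = r cosθ + √(L² − r² sin²θ); with ω constant, a = ω²·d²x/dθ².
d²x/dθ² = −r cosθ − r²(cos2θ)/√u − r⁴ sin²2θ/(4u^{3/2}),  u = L² − r² sin²θ = 0.0323423 m².
Substituting r = 0.051 m, L = 0.1825 m, θ = 37.5°: d²x/dθ² = -0.044476 m.
a = ω²·d²x/dθ² = (120.6)²·(-0.044476) = -647.19 m/s²;  |a| = 647.19 m/s².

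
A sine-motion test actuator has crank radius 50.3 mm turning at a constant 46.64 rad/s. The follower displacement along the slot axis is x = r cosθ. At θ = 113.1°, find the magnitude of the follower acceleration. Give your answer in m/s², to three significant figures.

42.9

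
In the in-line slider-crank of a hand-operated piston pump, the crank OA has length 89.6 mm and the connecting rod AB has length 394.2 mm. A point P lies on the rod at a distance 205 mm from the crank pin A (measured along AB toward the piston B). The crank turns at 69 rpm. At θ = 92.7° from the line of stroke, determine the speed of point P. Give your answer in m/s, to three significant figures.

ω = 7.226 rad/s.  Crank-pin speed |V_A| = rω = 0.64742 m/s, perpendicular to OA.
Rod angle: sinφ = −(r/L) sinθ ⇒ φ = -13.123°; ω_rod = −rω cosθ/√(L²−r²sin²θ) = +0.079441 rad/s.
V_P = V_A + ω_rod × AP, with AP = 0.205 m along the rod.
Components: V_Px = −rω sinθ − a·ω_rod·sinφ = -0.643 m/s;  V_Py = rω cosθ + a·ω_rod·cosφ = -0.014638 m/s.
|V_P| = √(V_Px² + V_Py²) = 0.64317 m/s.

0.643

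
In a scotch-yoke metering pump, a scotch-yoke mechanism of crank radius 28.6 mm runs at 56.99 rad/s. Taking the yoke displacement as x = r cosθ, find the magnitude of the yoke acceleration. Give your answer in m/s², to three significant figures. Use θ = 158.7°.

86.5

ω = 56.99 rad/s
x = r cosθ ⇒ ẍ = −rω² cosθ (ω constant).
|a| = rω²|cosθ| = 0.0286·(56.99)²·|cos 158.7°| = 86.544 m/s².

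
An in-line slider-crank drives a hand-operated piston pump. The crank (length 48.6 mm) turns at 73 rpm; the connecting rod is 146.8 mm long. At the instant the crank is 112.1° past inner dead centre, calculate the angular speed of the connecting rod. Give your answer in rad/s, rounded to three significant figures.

ω = 7.645 rad/s (converted from 73 rpm).
The rod makes angle φ with the slider axis where L sinφ = r sinθ; differentiating, L cosφ·φ̇ = r ω cosθ.
L cosφ = √(L² − r² sin²θ) = 0.13972 m.
|ω_rod| = r ω |cosθ| / √(L² − r² sin²θ) = 0.0486·7.645·0.37622/0.13972 = 1.0004 rad/s.

1.00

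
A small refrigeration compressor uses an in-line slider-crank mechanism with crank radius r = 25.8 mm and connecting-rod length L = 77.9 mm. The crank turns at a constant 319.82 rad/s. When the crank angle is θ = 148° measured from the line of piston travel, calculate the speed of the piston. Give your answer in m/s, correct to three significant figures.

ω = 319.8 rad/s
For an in-line slider-crank, x = r cosθ + √(L² − r² sin²θ), so v = −rω sinθ·[1 + r cosθ/√(L² − r² sin²θ)].
With r = 0.0258 m, L = 0.0779 m, θ = 148°: √(L² − r² sin²θ) = 0.076691 m.
v = −0.0258·319.8·0.52992·[1 + 0.0258·-0.84805/0.076691] = -3.1251 m/s.
|v| = 3.1251 m/s.

3.13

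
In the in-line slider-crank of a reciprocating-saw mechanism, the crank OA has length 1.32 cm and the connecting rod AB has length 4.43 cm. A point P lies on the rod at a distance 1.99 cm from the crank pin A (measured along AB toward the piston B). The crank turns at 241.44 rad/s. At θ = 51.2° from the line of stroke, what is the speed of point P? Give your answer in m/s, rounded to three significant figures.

ω = 241.4 rad/s.  Crank-pin speed |V_A| = rω = 3.187 m/s, perpendicular to OA.
Rod angle: sinφ = −(r/L) sinθ ⇒ φ = -13.428°; ω_rod = −rω cosθ/√(L²−r²sin²θ) = -46.346 rad/s.
V_P = V_A + ω_rod × AP, with AP = 0.0199 m along the rod.
Components: V_Px = −rω sinθ − a·ω_rod·sinφ = -2.6979 m/s;  V_Py = rω cosθ + a·ω_rod·cosφ = +1.0999 m/s.
|V_P| = √(V_Px² + V_Py²) = 2.9135 m/s.

2.91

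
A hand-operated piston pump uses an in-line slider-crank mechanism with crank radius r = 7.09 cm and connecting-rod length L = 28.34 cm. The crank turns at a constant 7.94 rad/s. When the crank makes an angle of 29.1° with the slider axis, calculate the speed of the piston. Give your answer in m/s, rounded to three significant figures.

ω = 7.94 rad/s
For an in-line slider-crank, x = r cosθ + √(L² − r² sin²θ), so v = −rω sinθ·[1 + r cosθ/√(L² − r² sin²θ)].
With r = 0.0709 m, L = 0.2834 m, θ = 29.1°: √(L² − r² sin²θ) = 0.28129 m.
v = −0.0709·7.94·0.48634·[1 + 0.0709·0.87377/0.28129] = -0.33408 m/s.
|v| = 0.33408 m/s.

0.334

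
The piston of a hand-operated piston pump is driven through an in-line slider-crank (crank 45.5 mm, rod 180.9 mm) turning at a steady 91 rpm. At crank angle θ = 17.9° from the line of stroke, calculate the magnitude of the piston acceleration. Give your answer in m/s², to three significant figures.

ω = 2π·91/60 = 9.529 rad/s
x(θ) = r cosθ + √(L² − r² sin²θ); with ω constant, a = ω²·d²x/dθ².
d²x/dθ² = −r cosθ − r²(cos2θ)/√u − r⁴ sin²2θ/(4u^{3/2}),  u = L² − r² sin²θ = 0.0325292 m².
Substituting r = 0.0455 m, L = 0.1809 m, θ = 17.9°: d²x/dθ² = -0.05267 m.
a = ω²·d²x/dθ² = (9.529)²·(-0.05267) = -4.783 m/s²;  |a| = 4.783 m/s².

4.78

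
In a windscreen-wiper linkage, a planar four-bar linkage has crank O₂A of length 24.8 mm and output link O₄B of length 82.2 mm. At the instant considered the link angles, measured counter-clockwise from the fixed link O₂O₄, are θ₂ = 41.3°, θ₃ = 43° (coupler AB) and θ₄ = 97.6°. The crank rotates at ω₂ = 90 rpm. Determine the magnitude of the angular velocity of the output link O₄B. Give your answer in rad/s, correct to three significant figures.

0.103

ω₂ = 9.425 rad/s (from 90 rpm).
Differentiating the loop-closure r₂e^{iθ₂}+r₃e^{iθ₃}=r₁+r₄e^{iθ₄} gives r₂ω₂e^{iθ₂}+r₃ω₃e^{iθ₃}=r₄ω₄e^{iθ₄}.
Eliminating the other unknown: ω₄ = r₂ω₂ sin(θ₂−θ₃) / [r₄ sin(θ₄−θ₃)].
Numerator sine = -0.02967; denominator sine = +0.81513.
Result = 0.0248·9.425·(-0.02967) / (0.0822·(+0.81513)) = -0.10349 rad/s; magnitude 0.10349 rad/s.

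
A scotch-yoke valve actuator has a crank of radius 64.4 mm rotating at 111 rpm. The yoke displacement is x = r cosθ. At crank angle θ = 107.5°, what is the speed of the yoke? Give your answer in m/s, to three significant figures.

ω = 11.62 rad/s (from 111 rpm).
x = r cosθ ⇒ ẋ = −rω sinθ.
|v| = rω|sinθ| = 0.0644·11.62·|sin 107.5°| = 0.71393 m/s.

0.714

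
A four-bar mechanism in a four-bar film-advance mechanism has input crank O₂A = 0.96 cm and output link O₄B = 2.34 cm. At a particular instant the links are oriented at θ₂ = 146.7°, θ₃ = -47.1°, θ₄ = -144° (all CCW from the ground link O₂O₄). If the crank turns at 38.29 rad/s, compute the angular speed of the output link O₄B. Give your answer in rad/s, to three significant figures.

ω₂ = 38.29 rad/s
Differentiating the loop-closure r₂e^{iθ₂}+r₃e^{iθ₃}=r₁+r₄e^{iθ₄} gives r₂ω₂e^{iθ₂}+r₃ω₃e^{iθ₃}=r₄ω₄e^{iθ₄}.
Eliminating the other unknown: ω₄ = r₂ω₂ sin(θ₂−θ₃) / [r₄ sin(θ₄−θ₃)].
Numerator sine = -0.23853; denominator sine = -0.99276.
Result = 0.0096·38.29·(-0.23853) / (0.0234·(-0.99276)) = +3.7744 rad/s; magnitude 3.7744 rad/s.

3.77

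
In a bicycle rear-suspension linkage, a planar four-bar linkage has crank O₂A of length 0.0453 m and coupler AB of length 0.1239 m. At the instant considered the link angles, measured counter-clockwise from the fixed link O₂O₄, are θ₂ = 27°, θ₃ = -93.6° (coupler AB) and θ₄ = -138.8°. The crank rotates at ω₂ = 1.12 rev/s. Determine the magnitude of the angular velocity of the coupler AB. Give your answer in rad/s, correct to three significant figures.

0.889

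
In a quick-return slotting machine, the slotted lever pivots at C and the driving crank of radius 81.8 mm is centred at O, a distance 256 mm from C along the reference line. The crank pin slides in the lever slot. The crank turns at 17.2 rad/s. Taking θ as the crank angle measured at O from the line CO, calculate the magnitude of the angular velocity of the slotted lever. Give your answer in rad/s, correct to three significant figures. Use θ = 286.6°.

ω = 17.2 rad/s
Crank pin A relative to C: A = (d + r cosθ, r sinθ); lever angle φ = atan2(r sinθ, d + r cosθ).
Differentiating tanφ: φ̇ = rω(d cosθ + r)/(d² + r² + 2dr cosθ).
d² + r² + 2dr cosθ = |CA|² = 0.0841923 m²;  d cosθ + r = +0.15494 m.
|ω_lever| = |0.0818·17.2·+0.15494| / 0.0841923 = 2.5892 rad/s.

2.59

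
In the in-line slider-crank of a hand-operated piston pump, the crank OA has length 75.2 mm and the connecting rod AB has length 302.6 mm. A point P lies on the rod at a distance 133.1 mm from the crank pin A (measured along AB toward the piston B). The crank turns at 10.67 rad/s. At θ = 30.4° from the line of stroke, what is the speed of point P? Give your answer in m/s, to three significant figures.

0.590

ω = 10.67 rad/s.  Crank-pin speed |V_A| = rω = 0.80238 m/s, perpendicular to OA.
Rod angle: sinφ = −(r/L) sinθ ⇒ φ = -7.224°; ω_rod = −rω cosθ/√(L²−r²sin²θ) = -2.3054 rad/s.
V_P = V_A + ω_rod × AP, with AP = 0.1331 m along the rod.
Components: V_Px = −rω sinθ − a·ω_rod·sinφ = -0.44462 m/s;  V_Py = rω cosθ + a·ω_rod·cosφ = +0.38766 m/s.
|V_P| = √(V_Px² + V_Py²) = 0.58989 m/s.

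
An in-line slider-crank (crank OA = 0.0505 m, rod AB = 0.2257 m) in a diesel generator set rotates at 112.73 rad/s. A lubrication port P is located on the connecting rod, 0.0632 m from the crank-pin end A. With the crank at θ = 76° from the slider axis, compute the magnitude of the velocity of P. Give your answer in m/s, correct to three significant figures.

ω = 112.7 rad/s.  Crank-pin speed |V_A| = rω = 5.6929 m/s, perpendicular to OA.
Rod angle: sinφ = −(r/L) sinθ ⇒ φ = -12.539°; ω_rod = −rω cosθ/√(L²−r²sin²θ) = -6.2511 rad/s.
V_P = V_A + ω_rod × AP, with AP = 0.0632 m along the rod.
Components: V_Px = −rω sinθ − a·ω_rod·sinφ = -5.6095 m/s;  V_Py = rω cosθ + a·ω_rod·cosφ = +0.99158 m/s.
|V_P| = √(V_Px² + V_Py²) = 5.6965 m/s.

5.70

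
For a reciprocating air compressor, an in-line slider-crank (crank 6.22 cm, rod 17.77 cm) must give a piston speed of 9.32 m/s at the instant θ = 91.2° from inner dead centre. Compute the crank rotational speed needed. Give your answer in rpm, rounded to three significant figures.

1440

For an in-line slider-crank, |v_piston| = rω|sinθ|·[1 + r cosθ/√(L² − r² sin²θ)].
With r = 0.0622 m, L = 0.1777 m, θ = 91.2°: the bracketed kinematic factor |dx/dθ| = 0.0617 m.
ω = v/|dx/dθ| = 9.32/0.0617 = 151.05 rad/s.
N = 60ω/(2π) = 1442.5 rpm.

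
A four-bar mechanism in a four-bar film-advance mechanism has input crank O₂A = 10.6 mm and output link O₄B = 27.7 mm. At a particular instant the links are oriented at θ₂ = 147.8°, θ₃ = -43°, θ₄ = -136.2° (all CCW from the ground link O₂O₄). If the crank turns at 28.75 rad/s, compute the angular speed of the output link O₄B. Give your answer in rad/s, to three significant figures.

2.06

ω₂ = 28.75 rad/s
Differentiating the loop-closure r₂e^{iθ₂}+r₃e^{iθ₃}=r₁+r₄e^{iθ₄} gives r₂ω₂e^{iθ₂}+r₃ω₃e^{iθ₃}=r₄ω₄e^{iθ₄}.
Eliminating the other unknown: ω₄ = r₂ω₂ sin(θ₂−θ₃) / [r₄ sin(θ₄−θ₃)].
Numerator sine = -0.18738; denominator sine = -0.99844.
Result = 0.0106·28.75·(-0.18738) / (0.0277·(-0.99844)) = +2.0648 rad/s; magnitude 2.0648 rad/s.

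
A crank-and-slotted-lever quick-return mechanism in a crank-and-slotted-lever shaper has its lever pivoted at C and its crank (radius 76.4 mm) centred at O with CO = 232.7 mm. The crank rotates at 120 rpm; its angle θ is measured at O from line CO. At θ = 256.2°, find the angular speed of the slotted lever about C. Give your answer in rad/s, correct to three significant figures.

ω = 12.57 rad/s (from 120 rpm).
Crank pin A relative to C: A = (d + r cosθ, r sinθ); lever angle φ = atan2(r sinθ, d + r cosθ).
Differentiating tanφ: φ̇ = rω(d cosθ + r)/(d² + r² + 2dr cosθ).
d² + r² + 2dr cosθ = |CA|² = 0.0515048 m²;  d cosθ + r = +0.020893 m.
|ω_lever| = |0.0764·12.57·+0.020893| / 0.0515048 = 0.38946 rad/s.

0.389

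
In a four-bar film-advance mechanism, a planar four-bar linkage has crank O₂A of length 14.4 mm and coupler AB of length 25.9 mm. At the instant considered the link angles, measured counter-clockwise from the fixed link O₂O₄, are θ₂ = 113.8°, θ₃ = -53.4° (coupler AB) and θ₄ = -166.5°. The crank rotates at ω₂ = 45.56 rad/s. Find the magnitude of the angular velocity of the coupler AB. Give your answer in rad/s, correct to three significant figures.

27.1

ω₂ = 45.56 rad/s
Differentiating the loop-closure r₂e^{iθ₂}+r₃e^{iθ₃}=r₁+r₄e^{iθ₄} gives r₂ω₂e^{iθ₂}+r₃ω₃e^{iθ₃}=r₄ω₄e^{iθ₄}.
Eliminating the other unknown: ω₃ = r₂ω₂ sin(θ₄−θ₂) / [r₃ sin(θ₃−θ₄)].
Numerator sine = +0.98389; denominator sine = +0.91982.
Result = 0.0144·45.56·(+0.98389) / (0.0259·(+0.91982)) = +27.095 rad/s; magnitude 27.095 rad/s.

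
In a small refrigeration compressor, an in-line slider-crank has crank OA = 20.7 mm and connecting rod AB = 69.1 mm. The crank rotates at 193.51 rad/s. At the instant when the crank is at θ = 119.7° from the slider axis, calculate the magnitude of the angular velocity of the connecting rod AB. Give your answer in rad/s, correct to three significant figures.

ω = 193.5 rad/s
The rod makes angle φ with the slider axis where L sinφ = r sinθ; differentiating, L cosφ·φ̇ = r ω cosθ.
L cosφ = √(L² − r² sin²θ) = 0.06672 m.
|ω_rod| = r ω |cosθ| / √(L² − r² sin²θ) = 0.0207·193.5·0.49546/0.06672 = 29.746 rad/s.

29.7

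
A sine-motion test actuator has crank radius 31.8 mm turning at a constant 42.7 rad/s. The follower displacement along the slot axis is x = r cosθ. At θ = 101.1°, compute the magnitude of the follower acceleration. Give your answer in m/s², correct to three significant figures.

ω = 42.7 rad/s
x = r cosθ ⇒ ẍ = −rω² cosθ (ω constant).
|a| = rω²|cosθ| = 0.0318·(42.7)²·|cos 101.1°| = 11.163 m/s².

11.2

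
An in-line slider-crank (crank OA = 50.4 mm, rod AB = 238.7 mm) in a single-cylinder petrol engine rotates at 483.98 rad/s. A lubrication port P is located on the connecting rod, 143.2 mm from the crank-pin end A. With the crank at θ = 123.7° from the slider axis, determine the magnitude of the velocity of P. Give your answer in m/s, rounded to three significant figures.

19.6

ω = 484 rad/s.  Crank-pin speed |V_A| = rω = 24.393 m/s, perpendicular to OA.
Rod angle: sinφ = −(r/L) sinθ ⇒ φ = -10.117°; ω_rod = −rω cosθ/√(L²−r²sin²θ) = +57.595 rad/s.
V_P = V_A + ω_rod × AP, with AP = 0.1432 m along the rod.
Components: V_Px = −rω sinθ − a·ω_rod·sinφ = -18.845 m/s;  V_Py = rω cosθ + a·ω_rod·cosφ = -5.4148 m/s.
|V_P| = √(V_Px² + V_Py²) = 19.607 m/s.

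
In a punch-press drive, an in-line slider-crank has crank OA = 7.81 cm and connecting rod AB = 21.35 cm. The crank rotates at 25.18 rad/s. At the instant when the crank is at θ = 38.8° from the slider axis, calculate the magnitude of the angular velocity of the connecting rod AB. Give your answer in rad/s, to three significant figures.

ω = 25.18 rad/s
The rod makes angle φ with the slider axis where L sinφ = r sinθ; differentiating, L cosφ·φ̇ = r ω cosθ.
L cosφ = √(L² − r² sin²θ) = 0.20782 m.
|ω_rod| = r ω |cosθ| / √(L² − r² sin²θ) = 0.0781·25.18·0.77934/0.20782 = 7.3749 rad/s.

7.37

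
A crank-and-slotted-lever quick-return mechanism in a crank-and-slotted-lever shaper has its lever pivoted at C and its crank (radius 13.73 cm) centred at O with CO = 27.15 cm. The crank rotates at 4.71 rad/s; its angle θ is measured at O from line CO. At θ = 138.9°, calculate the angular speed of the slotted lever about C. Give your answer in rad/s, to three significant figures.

1.20

ω = 4.71 rad/s
Crank pin A relative to C: A = (d + r cosθ, r sinθ); lever angle φ = atan2(r sinθ, d + r cosθ).
Differentiating tanφ: φ̇ = rω(d cosθ + r)/(d² + r² + 2dr cosθ).
d² + r² + 2dr cosθ = |CA|² = 0.0363825 m²;  d cosθ + r = -0.067292 m.
|ω_lever| = |0.1373·4.71·-0.067292| / 0.0363825 = 1.1961 rad/s.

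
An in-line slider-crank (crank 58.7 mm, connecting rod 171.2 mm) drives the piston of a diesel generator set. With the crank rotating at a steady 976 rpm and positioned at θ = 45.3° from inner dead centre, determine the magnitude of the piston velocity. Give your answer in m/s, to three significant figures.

ω = 2π·976/60 = 102.2 rad/s
For an in-line slider-crank, x = r cosθ + √(L² − r² sin²θ), so v = −rω sinθ·[1 + r cosθ/√(L² − r² sin²θ)].
With r = 0.0587 m, L = 0.1712 m, θ = 45.3°: √(L² − r² sin²θ) = 0.16604 m.
v = −0.0587·102.2·0.71080·[1 + 0.0587·0.70339/0.16604] = -5.3249 m/s.
|v| = 5.3249 m/s.

5.32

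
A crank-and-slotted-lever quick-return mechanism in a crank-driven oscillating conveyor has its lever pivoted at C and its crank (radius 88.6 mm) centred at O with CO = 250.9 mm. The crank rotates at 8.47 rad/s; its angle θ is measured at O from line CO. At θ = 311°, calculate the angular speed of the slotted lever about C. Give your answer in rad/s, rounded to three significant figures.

1.90

ω = 8.47 rad/s
Crank pin A relative to C: A = (d + r cosθ, r sinθ); lever angle φ = atan2(r sinθ, d + r cosθ).
Differentiating tanφ: φ̇ = rω(d cosθ + r)/(d² + r² + 2dr cosθ).
d² + r² + 2dr cosθ = |CA|² = 0.0999688 m²;  d cosθ + r = +0.25321 m.
|ω_lever| = |0.0886·8.47·+0.25321| / 0.0999688 = 1.9008 rad/s.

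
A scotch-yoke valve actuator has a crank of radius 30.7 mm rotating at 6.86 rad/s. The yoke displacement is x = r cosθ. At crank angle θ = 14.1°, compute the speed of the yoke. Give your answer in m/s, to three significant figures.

0.0513

ω = 6.86 rad/s
x = r cosθ ⇒ ẋ = −rω sinθ.
|v| = rω|sinθ| = 0.0307·6.86·|sin 14.1°| = 0.051306 m/s.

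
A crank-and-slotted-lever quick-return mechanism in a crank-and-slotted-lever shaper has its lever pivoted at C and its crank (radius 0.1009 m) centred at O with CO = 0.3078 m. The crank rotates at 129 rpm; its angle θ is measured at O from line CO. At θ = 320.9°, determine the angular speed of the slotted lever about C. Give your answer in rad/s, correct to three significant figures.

3.02

ω = 13.51 rad/s (from 129 rpm).
Crank pin A relative to C: A = (d + r cosθ, r sinθ); lever angle φ = atan2(r sinθ, d + r cosθ).
Differentiating tanφ: φ̇ = rω(d cosθ + r)/(d² + r² + 2dr cosθ).
d² + r² + 2dr cosθ = |CA|² = 0.153125 m²;  d cosθ + r = +0.33977 m.
|ω_lever| = |0.1009·13.51·+0.33977| / 0.153125 = 3.0244 rad/s.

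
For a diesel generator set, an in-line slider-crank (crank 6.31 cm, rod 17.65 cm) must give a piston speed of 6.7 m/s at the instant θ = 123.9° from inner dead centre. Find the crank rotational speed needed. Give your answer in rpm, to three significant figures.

For an in-line slider-crank, |v_piston| = rω|sinθ|·[1 + r cosθ/√(L² − r² sin²θ)].
With r = 0.0631 m, L = 0.1765 m, θ = 123.9°: the bracketed kinematic factor |dx/dθ| = 0.041438 m.
ω = v/|dx/dθ| = 6.7/0.041438 = 161.69 rad/s.
N = 60ω/(2π) = 1544 rpm.

1540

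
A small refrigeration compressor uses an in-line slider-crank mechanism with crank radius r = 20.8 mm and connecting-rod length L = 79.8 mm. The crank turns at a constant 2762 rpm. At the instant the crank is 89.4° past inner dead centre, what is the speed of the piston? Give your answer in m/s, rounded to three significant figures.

6.03

ω = 2π·2762/60 = 289.2 rad/s
For an in-line slider-crank, x = r cosθ + √(L² − r² sin²θ), so v = −rω sinθ·[1 + r cosθ/√(L² − r² sin²θ)].
With r = 0.0208 m, L = 0.0798 m, θ = 89.4°: √(L² − r² sin²θ) = 0.077042 m.
v = −0.0208·289.2·0.99995·[1 + 0.0208·0.01047/0.077042] = -6.0328 m/s.
|v| = 6.0328 m/s.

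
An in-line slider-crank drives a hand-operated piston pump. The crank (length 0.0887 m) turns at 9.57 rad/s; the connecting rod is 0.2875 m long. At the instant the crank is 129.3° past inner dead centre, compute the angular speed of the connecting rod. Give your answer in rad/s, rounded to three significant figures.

ω = 9.57 rad/s
The rod makes angle φ with the slider axis where L sinφ = r sinθ; differentiating, L cosφ·φ̇ = r ω cosθ.
L cosφ = √(L² − r² sin²θ) = 0.27919 m.
|ω_rod| = r ω |cosθ| / √(L² − r² sin²θ) = 0.0887·9.57·0.63338/0.27919 = 1.9258 rad/s.

1.93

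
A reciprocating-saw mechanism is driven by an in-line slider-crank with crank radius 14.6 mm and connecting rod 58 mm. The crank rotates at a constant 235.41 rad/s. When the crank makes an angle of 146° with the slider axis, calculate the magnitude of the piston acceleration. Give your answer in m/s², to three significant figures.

591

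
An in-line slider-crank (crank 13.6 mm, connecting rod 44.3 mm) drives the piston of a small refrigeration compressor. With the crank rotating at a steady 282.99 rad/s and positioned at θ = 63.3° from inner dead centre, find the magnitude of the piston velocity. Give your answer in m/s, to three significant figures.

ω = 283 rad/s
For an in-line slider-crank, x = r cosθ + √(L² − r² sin²θ), so v = −rω sinθ·[1 + r cosθ/√(L² − r² sin²θ)].
With r = 0.0136 m, L = 0.0443 m, θ = 63.3°: √(L² − r² sin²θ) = 0.042601 m.
v = −0.0136·283·0.89337·[1 + 0.0136·0.44932/0.042601] = -3.9315 m/s.
|v| = 3.9315 m/s.

3.93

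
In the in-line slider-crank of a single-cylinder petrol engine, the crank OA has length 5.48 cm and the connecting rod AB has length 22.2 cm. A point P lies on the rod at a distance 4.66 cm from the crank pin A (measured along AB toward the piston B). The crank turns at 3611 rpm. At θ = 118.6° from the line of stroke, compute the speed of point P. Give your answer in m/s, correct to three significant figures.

ω = 378.1 rad/s.  Crank-pin speed |V_A| = rω = 20.722 m/s, perpendicular to OA.
Rod angle: sinφ = −(r/L) sinθ ⇒ φ = -12.517°; ω_rod = −rω cosθ/√(L²−r²sin²θ) = +45.771 rad/s.
V_P = V_A + ω_rod × AP, with AP = 0.0466 m along the rod.
Components: V_Px = −rω sinθ − a·ω_rod·sinφ = -17.732 m/s;  V_Py = rω cosθ + a·ω_rod·cosφ = -7.8374 m/s.
|V_P| = √(V_Px² + V_Py²) = 19.386 m/s.

19.4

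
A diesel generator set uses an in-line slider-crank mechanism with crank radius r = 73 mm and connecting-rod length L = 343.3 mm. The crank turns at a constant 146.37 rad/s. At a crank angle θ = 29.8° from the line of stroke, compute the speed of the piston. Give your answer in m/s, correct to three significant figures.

ω = 146.4 rad/s
For an in-line slider-crank, x = r cosθ + √(L² − r² sin²θ), so v = −rω sinθ·[1 + r cosθ/√(L² − r² sin²θ)].
With r = 0.073 m, L = 0.3433 m, θ = 29.8°: √(L² − r² sin²θ) = 0.34138 m.
v = −0.073·146.4·0.49697·[1 + 0.073·0.86777/0.34138] = -6.2955 m/s.
|v| = 6.2955 m/s.

6.30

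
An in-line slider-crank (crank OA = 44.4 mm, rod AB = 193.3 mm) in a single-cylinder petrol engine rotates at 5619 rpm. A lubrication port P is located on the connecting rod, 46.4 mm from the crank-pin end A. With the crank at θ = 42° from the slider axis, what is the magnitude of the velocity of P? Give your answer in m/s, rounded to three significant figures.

23.4

ω = 588.4 rad/s.  Crank-pin speed |V_A| = rω = 26.126 m/s, perpendicular to OA.
Rod angle: sinφ = −(r/L) sinθ ⇒ φ = -8.841°; ω_rod = −rω cosθ/√(L²−r²sin²θ) = -101.65 rad/s.
V_P = V_A + ω_rod × AP, with AP = 0.0464 m along the rod.
Components: V_Px = −rω sinθ − a·ω_rod·sinφ = -18.207 m/s;  V_Py = rω cosθ + a·ω_rod·cosφ = +14.755 m/s.
|V_P| = √(V_Px² + V_Py²) = 23.435 m/s.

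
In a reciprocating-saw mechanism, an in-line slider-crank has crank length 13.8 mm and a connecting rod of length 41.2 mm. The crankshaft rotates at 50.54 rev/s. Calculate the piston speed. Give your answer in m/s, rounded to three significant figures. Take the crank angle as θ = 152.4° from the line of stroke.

1.42

ω = 2π·50.5 = 317.6 rad/s
For an in-line slider-crank, x = r cosθ + √(L² − r² sin²θ), so v = −rω sinθ·[1 + r cosθ/√(L² − r² sin²θ)].
With r = 0.0138 m, L = 0.0412 m, θ = 152.4°: √(L² − r² sin²θ) = 0.040701 m.
v = −0.0138·317.6·0.46330·[1 + 0.0138·-0.88620/0.040701] = -1.4202 m/s.
|v| = 1.4202 m/s.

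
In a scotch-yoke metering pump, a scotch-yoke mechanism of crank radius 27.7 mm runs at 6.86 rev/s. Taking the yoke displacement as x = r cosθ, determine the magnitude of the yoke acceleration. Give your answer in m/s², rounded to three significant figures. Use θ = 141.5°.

40.3

ω = 43.1 rad/s (from 6.86 rev/s).
x = r cosθ ⇒ ẍ = −rω² cosθ (ω constant).
|a| = rω²|cosθ| = 0.0277·(43.1)²·|cos 141.5°| = 40.275 m/s².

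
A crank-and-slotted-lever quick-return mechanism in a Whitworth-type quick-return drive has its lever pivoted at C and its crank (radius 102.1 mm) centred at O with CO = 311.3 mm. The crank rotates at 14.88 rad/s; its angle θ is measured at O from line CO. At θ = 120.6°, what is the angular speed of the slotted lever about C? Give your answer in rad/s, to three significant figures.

ω = 14.88 rad/s
Crank pin A relative to C: A = (d + r cosθ, r sinθ); lever angle φ = atan2(r sinθ, d + r cosθ).
Differentiating tanφ: φ̇ = rω(d cosθ + r)/(d² + r² + 2dr cosθ).
d² + r² + 2dr cosθ = |CA|² = 0.0749736 m²;  d cosθ + r = -0.056365 m.
|ω_lever| = |0.1021·14.88·-0.056365| / 0.0749736 = 1.1422 rad/s.

1.14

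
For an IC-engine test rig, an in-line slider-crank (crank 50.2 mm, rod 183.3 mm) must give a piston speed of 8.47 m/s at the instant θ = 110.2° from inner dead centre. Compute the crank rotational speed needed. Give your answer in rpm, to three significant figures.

For an in-line slider-crank, |v_piston| = rω|sinθ|·[1 + r cosθ/√(L² − r² sin²θ)].
With r = 0.0502 m, L = 0.1833 m, θ = 110.2°: the bracketed kinematic factor |dx/dθ| = 0.042502 m.
ω = v/|dx/dθ| = 8.47/0.042502 = 199.28 rad/s.
N = 60ω/(2π) = 1903 rpm.

1900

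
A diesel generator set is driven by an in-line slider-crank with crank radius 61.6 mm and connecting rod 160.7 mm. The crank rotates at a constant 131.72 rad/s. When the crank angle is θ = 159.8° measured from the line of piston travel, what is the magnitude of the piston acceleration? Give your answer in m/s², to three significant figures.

ω = 131.7 rad/s
x(θ) = r cosθ + √(L² − r² sin²θ); with ω constant, a = ω²·d²x/dθ².
d²x/dθ² = −r cosθ − r²(cos2θ)/√u − r⁴ sin²2θ/(4u^{3/2}),  u = L² − r² sin²θ = 0.0253721 m².
Substituting r = 0.0616 m, L = 0.1607 m, θ = 159.8°: d²x/dθ² = +0.039295 m.
a = ω²·d²x/dθ² = (131.7)²·(+0.039295) = +681.78 m/s²;  |a| = 681.78 m/s².

682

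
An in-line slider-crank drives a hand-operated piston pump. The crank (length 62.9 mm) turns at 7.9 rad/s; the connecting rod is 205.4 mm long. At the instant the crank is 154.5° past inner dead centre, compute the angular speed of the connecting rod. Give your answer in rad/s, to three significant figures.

2.20

ω = 7.9 rad/s
The rod makes angle φ with the slider axis where L sinφ = r sinθ; differentiating, L cosφ·φ̇ = r ω cosθ.
L cosφ = √(L² − r² sin²θ) = 0.20361 m.
|ω_rod| = r ω |cosθ| / √(L² − r² sin²θ) = 0.0629·7.9·0.90259/0.20361 = 2.2028 rad/s.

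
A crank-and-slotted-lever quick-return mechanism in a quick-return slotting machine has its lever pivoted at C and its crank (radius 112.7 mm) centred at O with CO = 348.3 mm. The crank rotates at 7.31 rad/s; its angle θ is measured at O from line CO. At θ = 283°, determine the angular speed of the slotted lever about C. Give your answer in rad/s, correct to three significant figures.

ω = 7.31 rad/s
Crank pin A relative to C: A = (d + r cosθ, r sinθ); lever angle φ = atan2(r sinθ, d + r cosθ).
Differentiating tanφ: φ̇ = rω(d cosθ + r)/(d² + r² + 2dr cosθ).
d² + r² + 2dr cosθ = |CA|² = 0.151674 m²;  d cosθ + r = +0.19105 m.
|ω_lever| = |0.1127·7.31·+0.19105| / 0.151674 = 1.0377 rad/s.

1.04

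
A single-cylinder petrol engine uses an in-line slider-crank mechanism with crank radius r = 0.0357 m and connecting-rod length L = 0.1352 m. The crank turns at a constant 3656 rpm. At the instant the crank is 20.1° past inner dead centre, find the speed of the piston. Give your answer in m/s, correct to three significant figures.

ω = 2π·3656/60 = 382.9 rad/s
For an in-line slider-crank, x = r cosθ + √(L² − r² sin²θ), so v = −rω sinθ·[1 + r cosθ/√(L² − r² sin²θ)].
With r = 0.0357 m, L = 0.1352 m, θ = 20.1°: √(L² − r² sin²θ) = 0.13464 m.
v = −0.0357·382.9·0.34366·[1 + 0.0357·0.93909/0.13464] = -5.8667 m/s.
|v| = 5.8667 m/s.

5.87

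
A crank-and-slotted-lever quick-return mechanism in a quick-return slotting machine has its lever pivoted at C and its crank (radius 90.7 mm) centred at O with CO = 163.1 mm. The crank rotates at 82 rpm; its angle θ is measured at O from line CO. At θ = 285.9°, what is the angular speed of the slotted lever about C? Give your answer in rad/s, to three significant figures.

2.46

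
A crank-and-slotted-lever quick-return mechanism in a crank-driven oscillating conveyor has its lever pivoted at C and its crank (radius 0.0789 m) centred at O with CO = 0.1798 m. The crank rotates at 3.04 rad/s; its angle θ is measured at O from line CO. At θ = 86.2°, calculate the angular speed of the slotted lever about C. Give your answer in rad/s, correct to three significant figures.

ω = 3.04 rad/s
Crank pin A relative to C: A = (d + r cosθ, r sinθ); lever angle φ = atan2(r sinθ, d + r cosθ).
Differentiating tanφ: φ̇ = rω(d cosθ + r)/(d² + r² + 2dr cosθ).
d² + r² + 2dr cosθ = |CA|² = 0.0404336 m²;  d cosθ + r = +0.090816 m.
|ω_lever| = |0.0789·3.04·+0.090816| / 0.0404336 = 0.53873 rad/s.

0.539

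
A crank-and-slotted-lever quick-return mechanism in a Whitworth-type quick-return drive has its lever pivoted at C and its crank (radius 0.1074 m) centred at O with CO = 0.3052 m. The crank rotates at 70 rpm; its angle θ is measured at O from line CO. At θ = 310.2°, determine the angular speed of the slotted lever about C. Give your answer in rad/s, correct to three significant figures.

ω = 7.33 rad/s (from 70 rpm).
Crank pin A relative to C: A = (d + r cosθ, r sinθ); lever angle φ = atan2(r sinθ, d + r cosθ).
Differentiating tanφ: φ̇ = rω(d cosθ + r)/(d² + r² + 2dr cosθ).
d² + r² + 2dr cosθ = |CA|² = 0.146996 m²;  d cosθ + r = +0.30439 m.
|ω_lever| = |0.1074·7.33·+0.30439| / 0.146996 = 1.6303 rad/s.

1.63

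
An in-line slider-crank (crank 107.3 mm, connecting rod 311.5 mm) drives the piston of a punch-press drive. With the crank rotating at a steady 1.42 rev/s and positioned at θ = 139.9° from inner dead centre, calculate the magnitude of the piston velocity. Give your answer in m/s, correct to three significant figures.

0.450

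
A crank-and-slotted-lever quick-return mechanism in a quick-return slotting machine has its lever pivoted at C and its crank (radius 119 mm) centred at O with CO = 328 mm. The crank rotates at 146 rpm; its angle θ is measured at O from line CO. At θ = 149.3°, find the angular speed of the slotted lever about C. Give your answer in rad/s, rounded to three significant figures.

5.43

ω = 15.29 rad/s (from 146 rpm).
Crank pin A relative to C: A = (d + r cosθ, r sinθ); lever angle φ = atan2(r sinθ, d + r cosθ).
Differentiating tanφ: φ̇ = rω(d cosθ + r)/(d² + r² + 2dr cosθ).
d² + r² + 2dr cosθ = |CA|² = 0.0546215 m²;  d cosθ + r = -0.16303 m.
|ω_lever| = |0.119·15.29·-0.16303| / 0.0546215 = 5.4305 rad/s.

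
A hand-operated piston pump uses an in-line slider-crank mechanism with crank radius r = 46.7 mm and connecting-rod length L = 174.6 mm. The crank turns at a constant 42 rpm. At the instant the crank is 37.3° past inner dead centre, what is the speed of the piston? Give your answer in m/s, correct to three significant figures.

ω = 2π·42/60 = 4.398 rad/s
For an in-line slider-crank, x = r cosθ + √(L² − r² sin²θ), so v = −rω sinθ·[1 + r cosθ/√(L² − r² sin²θ)].
With r = 0.0467 m, L = 0.1746 m, θ = 37.3°: √(L² − r² sin²θ) = 0.17229 m.
v = −0.0467·4.398·0.60599·[1 + 0.0467·0.79547/0.17229] = -0.15131 m/s.
|v| = 0.15131 m/s.

0.151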